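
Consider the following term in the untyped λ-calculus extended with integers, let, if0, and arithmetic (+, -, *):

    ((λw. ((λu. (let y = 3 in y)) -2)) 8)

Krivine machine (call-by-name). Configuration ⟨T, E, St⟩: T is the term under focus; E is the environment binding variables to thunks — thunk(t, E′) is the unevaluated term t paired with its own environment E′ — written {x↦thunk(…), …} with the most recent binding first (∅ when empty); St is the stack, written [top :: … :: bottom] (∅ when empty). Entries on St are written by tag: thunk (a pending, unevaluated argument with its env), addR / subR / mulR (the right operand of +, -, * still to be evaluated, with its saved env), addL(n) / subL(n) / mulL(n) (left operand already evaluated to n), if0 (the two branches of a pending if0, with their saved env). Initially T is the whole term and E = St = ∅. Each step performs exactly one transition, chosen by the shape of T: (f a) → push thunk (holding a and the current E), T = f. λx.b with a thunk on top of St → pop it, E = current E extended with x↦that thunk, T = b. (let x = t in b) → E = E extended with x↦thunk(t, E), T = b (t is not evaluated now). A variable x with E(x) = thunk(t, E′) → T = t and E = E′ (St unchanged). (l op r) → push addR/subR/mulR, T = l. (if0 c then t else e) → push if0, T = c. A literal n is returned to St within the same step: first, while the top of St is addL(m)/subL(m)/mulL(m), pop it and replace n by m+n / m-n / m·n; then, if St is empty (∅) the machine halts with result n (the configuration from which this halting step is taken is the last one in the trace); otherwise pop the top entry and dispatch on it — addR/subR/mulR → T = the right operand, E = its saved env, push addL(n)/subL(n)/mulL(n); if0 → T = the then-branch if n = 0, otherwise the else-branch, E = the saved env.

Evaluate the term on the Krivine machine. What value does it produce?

t=0: ⟨T=((λw. ((λu. (let y = 3 in y)) -2)) 8); E=∅; St=∅⟩
t=1: ⟨T=(λw. ((λu. (let y = 3 in y)) -2)); E=∅; St=[thunk]⟩
t=2: ⟨T=((λu. (let y = 3 in y)) -2); E={w↦thunk(8, ∅)}; St=∅⟩
t=3: ⟨T=(λu. (let y = 3 in y)); E={w↦thunk(8, ∅)}; St=[thunk]⟩
t=4: ⟨T=(let y = 3 in y); E={u↦thunk(-2, {w↦thunk(8, ∅)}), w↦thunk(8, ∅)}; St=∅⟩
t=5: ⟨T=y; E={y↦thunk(3, {u↦thunk(-2, {w↦thunk(8, ∅)}), w↦thunk(8, ∅)}), u↦thunk(-2, {w↦thunk(8, ∅)}), w↦thunk(8, ∅)}; St=∅⟩
t=6: ⟨T=3; E={u↦thunk(-2, {w↦thunk(8, ∅)}), w↦thunk(8, ∅)}; St=∅⟩
→ final value 3

Answer: 3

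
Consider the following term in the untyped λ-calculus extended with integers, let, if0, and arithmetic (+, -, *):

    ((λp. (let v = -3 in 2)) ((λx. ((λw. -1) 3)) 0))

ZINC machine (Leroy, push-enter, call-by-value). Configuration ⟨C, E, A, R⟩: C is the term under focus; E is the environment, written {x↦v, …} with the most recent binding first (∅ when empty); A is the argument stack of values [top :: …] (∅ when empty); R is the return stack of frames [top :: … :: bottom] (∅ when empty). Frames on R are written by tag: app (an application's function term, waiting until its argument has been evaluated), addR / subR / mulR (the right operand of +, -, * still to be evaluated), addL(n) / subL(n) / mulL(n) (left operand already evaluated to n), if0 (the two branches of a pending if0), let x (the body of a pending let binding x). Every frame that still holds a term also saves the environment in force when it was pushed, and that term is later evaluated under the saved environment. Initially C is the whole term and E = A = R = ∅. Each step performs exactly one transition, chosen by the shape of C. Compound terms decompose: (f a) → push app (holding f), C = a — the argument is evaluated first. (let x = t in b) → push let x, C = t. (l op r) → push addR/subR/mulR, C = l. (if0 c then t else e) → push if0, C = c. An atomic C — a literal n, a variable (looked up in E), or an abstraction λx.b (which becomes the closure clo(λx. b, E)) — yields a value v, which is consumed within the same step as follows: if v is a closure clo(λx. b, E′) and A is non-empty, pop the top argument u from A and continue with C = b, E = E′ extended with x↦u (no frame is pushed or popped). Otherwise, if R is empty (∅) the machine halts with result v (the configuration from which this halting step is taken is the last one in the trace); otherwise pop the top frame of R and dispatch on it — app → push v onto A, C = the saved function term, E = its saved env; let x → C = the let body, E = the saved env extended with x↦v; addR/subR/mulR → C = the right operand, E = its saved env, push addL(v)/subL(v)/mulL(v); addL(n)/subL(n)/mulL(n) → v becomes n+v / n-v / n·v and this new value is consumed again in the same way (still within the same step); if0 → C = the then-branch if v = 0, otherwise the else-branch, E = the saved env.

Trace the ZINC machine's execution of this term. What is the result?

Answer: 2

Execution trace:
[0] [C=((λp. (let v = -3 in 2)) ((λx. ((λw. -1) 3)) 0)) | E=∅ | A=∅ | R=∅]
[1] [C=((λx. ((λw. -1) 3)) 0) | E=∅ | A=∅ | R=[app]]
[2] [C=0 | E=∅ | A=∅ | R=[app :: app]]
[3] [C=(λx. ((λw. -1) 3)) | E=∅ | A=[0] | R=[app]]
[4] [C=((λw. -1) 3) | E={x↦0} | A=∅ | R=[app]]
[5] [C=3 | E={x↦0} | A=∅ | R=[app :: app]]
[6] [C=(λw. -1) | E={x↦0} | A=[3] | R=[app]]
[7] [C=-1 | E={w↦3, x↦0} | A=∅ | R=[app]]
[8] [C=(λp. (let v = -3 in 2)) | E=∅ | A=[-1] | R=∅]
[9] [C=(let v = -3 in 2) | E={p↦-1} | A=∅ | R=∅]
[10] [C=-3 | E={p↦-1} | A=∅ | R=[let v]]
[11] [C=2 | E={v↦-3, p↦-1} | A=∅ | R=∅]
→ final value 2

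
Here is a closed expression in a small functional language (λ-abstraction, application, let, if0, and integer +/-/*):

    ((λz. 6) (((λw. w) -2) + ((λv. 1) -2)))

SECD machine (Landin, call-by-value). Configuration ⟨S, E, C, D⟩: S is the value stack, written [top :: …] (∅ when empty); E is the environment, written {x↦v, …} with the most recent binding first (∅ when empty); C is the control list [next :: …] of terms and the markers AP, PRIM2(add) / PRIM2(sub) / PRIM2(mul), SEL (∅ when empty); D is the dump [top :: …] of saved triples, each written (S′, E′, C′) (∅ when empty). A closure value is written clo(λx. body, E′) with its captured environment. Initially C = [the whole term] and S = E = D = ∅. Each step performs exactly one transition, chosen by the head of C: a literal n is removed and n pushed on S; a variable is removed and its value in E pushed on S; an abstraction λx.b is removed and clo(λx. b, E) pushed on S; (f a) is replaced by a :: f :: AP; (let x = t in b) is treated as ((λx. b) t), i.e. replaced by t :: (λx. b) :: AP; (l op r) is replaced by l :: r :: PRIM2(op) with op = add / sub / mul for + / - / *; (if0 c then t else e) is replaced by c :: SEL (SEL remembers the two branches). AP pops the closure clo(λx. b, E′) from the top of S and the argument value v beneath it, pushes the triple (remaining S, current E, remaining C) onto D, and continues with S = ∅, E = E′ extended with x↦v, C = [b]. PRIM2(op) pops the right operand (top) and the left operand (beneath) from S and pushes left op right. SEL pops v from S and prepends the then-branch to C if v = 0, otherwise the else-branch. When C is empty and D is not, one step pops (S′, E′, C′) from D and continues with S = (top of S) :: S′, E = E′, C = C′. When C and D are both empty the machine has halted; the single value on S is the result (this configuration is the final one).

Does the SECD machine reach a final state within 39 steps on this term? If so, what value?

Answer: 6

Machine steps:
0. <S=∅, E=∅, C=[((λz. 6) (((λw. w) -2) + ((λv. 1) -2)))], D=∅>
1. <S=∅, E=∅, C=[(((λw. w) -2) + ((λv. 1) -2)) :: (λz. 6) :: AP], D=∅>
2. <S=∅, E=∅, C=[((λw. w) -2) :: ((λv. 1) -2) :: PRIM2(add) :: (λz. 6) :: AP], D=∅>
3. <S=∅, E=∅, C=[-2 :: (λw. w) :: AP :: ((λv. 1) -2) :: PRIM2(add) :: (λz. 6) :: AP], D=∅>
4. <S=[-2], E=∅, C=[(λw. w) :: AP :: ((λv. 1) -2) :: PRIM2(add) :: (λz. 6) :: AP], D=∅>
5. <S=[clo(λw. w, ∅) :: -2], E=∅, C=[AP :: ((λv. 1) -2) :: PRIM2(add) :: (λz. 6) :: AP], D=∅>
6. <S=∅, E={w↦-2}, C=[w], D=[(∅, ∅, [((λv. 1) -2) :: PRIM2(add) :: (λz. 6) :: AP])]>
7. <S=[-2], E={w↦-2}, C=∅, D=[(∅, ∅, [((λv. 1) -2) :: PRIM2(add) :: (λz. 6) :: AP])]>
8. <S=[-2], E=∅, C=[((λv. 1) -2) :: PRIM2(add) :: (λz. 6) :: AP], D=∅>
9. <S=[-2], E=∅, C=[-2 :: (λv. 1) :: AP :: PRIM2(add) :: (λz. 6) :: AP], D=∅>
10. <S=[-2 :: -2], E=∅, C=[(λv. 1) :: AP :: PRIM2(add) :: (λz. 6) :: AP], D=∅>
11. <S=[clo(λv. 1, ∅) :: -2 :: -2], E=∅, C=[AP :: PRIM2(add) :: (λz. 6) :: AP], D=∅>
12. <S=∅, E={v↦-2}, C=[1], D=[([-2], ∅, [PRIM2(add) :: (λz. 6) :: AP])]>
13. <S=[1], E={v↦-2}, C=∅, D=[([-2], ∅, [PRIM2(add) :: (λz. 6) :: AP])]>
14. <S=[1 :: -2], E=∅, C=[PRIM2(add) :: (λz. 6) :: AP], D=∅>
15. <S=[-1], E=∅, C=[(λz. 6) :: AP], D=∅>
16. <S=[clo(λz. 6, ∅) :: -1], E=∅, C=[AP], D=∅>
17. <S=∅, E={z↦-1}, C=[6], D=[(∅, ∅, ∅)]>
18. <S=[6], E={z↦-1}, C=∅, D=[(∅, ∅, ∅)]>
19. <S=[6], E=∅, C=∅, D=∅>
→ final value 6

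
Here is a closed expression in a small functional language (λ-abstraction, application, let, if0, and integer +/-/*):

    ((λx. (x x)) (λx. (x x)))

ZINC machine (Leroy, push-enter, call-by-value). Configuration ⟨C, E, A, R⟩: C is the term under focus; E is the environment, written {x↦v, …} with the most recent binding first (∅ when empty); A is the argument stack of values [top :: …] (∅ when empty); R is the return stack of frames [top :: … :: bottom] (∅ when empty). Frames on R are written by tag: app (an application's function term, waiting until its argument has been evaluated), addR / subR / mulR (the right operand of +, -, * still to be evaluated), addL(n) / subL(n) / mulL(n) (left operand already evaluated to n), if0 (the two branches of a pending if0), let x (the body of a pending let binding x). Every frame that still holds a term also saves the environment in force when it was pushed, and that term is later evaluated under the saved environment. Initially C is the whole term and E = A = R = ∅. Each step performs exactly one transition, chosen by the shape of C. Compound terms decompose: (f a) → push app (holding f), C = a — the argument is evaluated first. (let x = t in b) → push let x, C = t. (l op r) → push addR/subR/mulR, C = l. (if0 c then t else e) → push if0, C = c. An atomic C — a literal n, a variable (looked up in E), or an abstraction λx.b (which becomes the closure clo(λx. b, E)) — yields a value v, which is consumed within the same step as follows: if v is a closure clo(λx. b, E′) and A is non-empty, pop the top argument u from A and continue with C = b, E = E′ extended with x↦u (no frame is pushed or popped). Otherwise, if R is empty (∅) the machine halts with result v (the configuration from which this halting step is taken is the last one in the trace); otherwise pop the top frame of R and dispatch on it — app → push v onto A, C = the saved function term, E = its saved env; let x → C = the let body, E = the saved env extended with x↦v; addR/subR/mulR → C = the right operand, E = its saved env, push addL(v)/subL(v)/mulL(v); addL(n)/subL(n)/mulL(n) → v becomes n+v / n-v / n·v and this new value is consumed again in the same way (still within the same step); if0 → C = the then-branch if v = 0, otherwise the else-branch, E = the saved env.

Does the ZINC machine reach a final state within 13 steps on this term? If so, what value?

[0] <C=((λx. (x x)) (λx. (x x))), E=∅, A=∅, R=∅>
[1] <C=(λx. (x x)), E=∅, A=∅, R=[app]>
[2] <C=(λx. (x x)), E=∅, A=[clo(λx. (x x), ∅)], R=∅>
[3] <C=(x x), E={x↦clo(λx. (x x), ∅)}, A=∅, R=∅>
[4] <C=x, E={x↦clo(λx. (x x), ∅)}, A=∅, R=[app]>
[5] <C=x, E={x↦clo(λx. (x x), ∅)}, A=[clo(λx. (x x), ∅)], R=∅>
… configuration repeats with period 3 (steps 3–5 recur indefinitely) …

Answer: DIVERGES (no final state within 13 steps)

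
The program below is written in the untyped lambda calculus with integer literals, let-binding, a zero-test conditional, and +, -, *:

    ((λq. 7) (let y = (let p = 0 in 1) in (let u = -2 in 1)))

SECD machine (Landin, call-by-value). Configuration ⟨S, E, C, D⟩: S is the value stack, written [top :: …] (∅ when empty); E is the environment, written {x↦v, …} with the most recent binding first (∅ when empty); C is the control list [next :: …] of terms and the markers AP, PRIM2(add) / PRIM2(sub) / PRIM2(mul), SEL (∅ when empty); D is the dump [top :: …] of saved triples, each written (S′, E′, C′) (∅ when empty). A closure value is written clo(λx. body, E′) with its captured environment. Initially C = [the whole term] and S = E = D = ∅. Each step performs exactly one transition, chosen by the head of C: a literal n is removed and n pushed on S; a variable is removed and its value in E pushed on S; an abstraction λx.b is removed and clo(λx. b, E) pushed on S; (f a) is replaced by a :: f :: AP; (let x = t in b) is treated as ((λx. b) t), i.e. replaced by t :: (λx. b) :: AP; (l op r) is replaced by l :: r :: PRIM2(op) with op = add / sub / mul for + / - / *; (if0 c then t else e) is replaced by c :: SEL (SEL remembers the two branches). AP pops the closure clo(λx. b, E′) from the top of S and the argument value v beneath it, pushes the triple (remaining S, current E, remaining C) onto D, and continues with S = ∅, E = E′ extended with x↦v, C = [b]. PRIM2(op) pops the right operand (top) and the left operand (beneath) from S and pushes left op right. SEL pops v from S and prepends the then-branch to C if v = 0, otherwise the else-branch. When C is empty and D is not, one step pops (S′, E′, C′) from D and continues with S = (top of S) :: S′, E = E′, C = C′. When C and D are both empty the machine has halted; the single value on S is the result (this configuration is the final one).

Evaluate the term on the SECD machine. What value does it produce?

0. [S=∅ | E=∅ | C=[((λq. 7) (let y = (let p = 0 in 1) in (let u = -2 in 1)))] | D=∅]
1. [S=∅ | E=∅ | C=[(let y = (let p = 0 in 1) in (let u = -2 in 1)) :: (λq. 7) :: AP] | D=∅]
2. [S=∅ | E=∅ | C=[(let p = 0 in 1) :: (λy. (let u = -2 in 1)) :: AP :: (λq. 7) :: AP] | D=∅]
3. [S=∅ | E=∅ | C=[0 :: (λp. 1) :: AP :: (λy. (let u = -2 in 1)) :: AP :: (λq. 7) :: AP] | D=∅]
4. [S=[0] | E=∅ | C=[(λp. 1) :: AP :: (λy. (let u = -2 in 1)) :: AP :: (λq. 7) :: AP] | D=∅]
5. [S=[clo(λp. 1, ∅) :: 0] | E=∅ | C=[AP :: (λy. (let u = -2 in 1)) :: AP :: (λq. 7) :: AP] | D=∅]
6. [S=∅ | E={p↦0} | C=[1] | D=[(∅, ∅, [(λy. (let u = -2 in 1)) :: AP :: (λq. 7) :: AP])]]
7. [S=[1] | E={p↦0} | C=∅ | D=[(∅, ∅, [(λy. (let u = -2 in 1)) :: AP :: (λq. 7) :: AP])]]
8. [S=[1] | E=∅ | C=[(λy. (let u = -2 in 1)) :: AP :: (λq. 7) :: AP] | D=∅]
9. [S=[clo(λy. (let u = -2 in 1), ∅) :: 1] | E=∅ | C=[AP :: (λq. 7) :: AP] | D=∅]
10. [S=∅ | E={y↦1} | C=[(let u = -2 in 1)] | D=[(∅, ∅, [(λq. 7) :: AP])]]
11. [S=∅ | E={y↦1} | C=[-2 :: (λu. 1) :: AP] | D=[(∅, ∅, [(λq. 7) :: AP])]]
12. [S=[-2] | E={y↦1} | C=[(λu. 1) :: AP] | D=[(∅, ∅, [(λq. 7) :: AP])]]
13. [S=[clo(λu. 1, {y↦1}) :: -2] | E={y↦1} | C=[AP] | D=[(∅, ∅, [(λq. 7) :: AP])]]
14. [S=∅ | E={u↦-2, y↦1} | C=[1] | D=[(∅, {y↦1}, ∅) :: (∅, ∅, [(λq. 7) :: AP])]]
15. [S=[1] | E={u↦-2, y↦1} | C=∅ | D=[(∅, {y↦1}, ∅) :: (∅, ∅, [(λq. 7) :: AP])]]
16. [S=[1] | E={y↦1} | C=∅ | D=[(∅, ∅, [(λq. 7) :: AP])]]
17. [S=[1] | E=∅ | C=[(λq. 7) :: AP] | D=∅]
18. [S=[clo(λq. 7, ∅) :: 1] | E=∅ | C=[AP] | D=∅]
19. [S=∅ | E={q↦1} | C=[7] | D=[(∅, ∅, ∅)]]
20. [S=[7] | E={q↦1} | C=∅ | D=[(∅, ∅, ∅)]]
21. [S=[7] | E=∅ | C=∅ | D=∅]
→ final value 7

Answer: 7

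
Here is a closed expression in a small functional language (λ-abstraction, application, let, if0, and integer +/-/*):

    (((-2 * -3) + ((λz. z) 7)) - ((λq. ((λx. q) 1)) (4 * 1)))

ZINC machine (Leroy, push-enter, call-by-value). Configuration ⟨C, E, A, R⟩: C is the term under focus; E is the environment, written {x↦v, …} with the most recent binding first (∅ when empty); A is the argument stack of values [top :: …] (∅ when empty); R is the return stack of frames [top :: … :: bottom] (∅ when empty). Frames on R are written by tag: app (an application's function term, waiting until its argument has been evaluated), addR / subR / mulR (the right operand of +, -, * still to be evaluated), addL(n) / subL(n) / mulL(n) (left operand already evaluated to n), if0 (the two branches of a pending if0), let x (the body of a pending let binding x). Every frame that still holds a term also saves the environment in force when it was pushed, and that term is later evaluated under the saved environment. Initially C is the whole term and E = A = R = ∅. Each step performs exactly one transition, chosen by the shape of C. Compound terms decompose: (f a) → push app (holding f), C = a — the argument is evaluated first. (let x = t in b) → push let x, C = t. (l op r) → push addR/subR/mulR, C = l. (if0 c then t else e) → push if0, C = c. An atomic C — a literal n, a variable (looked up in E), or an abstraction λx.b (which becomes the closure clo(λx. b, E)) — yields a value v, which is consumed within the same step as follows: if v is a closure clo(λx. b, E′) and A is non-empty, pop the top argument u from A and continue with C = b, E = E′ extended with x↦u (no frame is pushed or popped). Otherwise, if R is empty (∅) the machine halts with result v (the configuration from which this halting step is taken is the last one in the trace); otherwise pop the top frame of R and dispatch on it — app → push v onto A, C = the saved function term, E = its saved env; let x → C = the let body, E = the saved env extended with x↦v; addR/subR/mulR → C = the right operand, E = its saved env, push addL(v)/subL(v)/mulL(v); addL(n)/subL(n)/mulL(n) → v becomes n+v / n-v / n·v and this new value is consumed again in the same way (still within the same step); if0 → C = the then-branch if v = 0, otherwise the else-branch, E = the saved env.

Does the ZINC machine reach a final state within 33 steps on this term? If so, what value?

[0] [C=(((-2 * -3) + ((λz. z) 7)) - ((λq. ((λx. q) 1)) (4 * 1))) | E=∅ | A=∅ | R=∅]
[1] [C=((-2 * -3) + ((λz. z) 7)) | E=∅ | A=∅ | R=[subR]]
[2] [C=(-2 * -3) | E=∅ | A=∅ | R=[addR :: subR]]
[3] [C=-2 | E=∅ | A=∅ | R=[mulR :: addR :: subR]]
[4] [C=-3 | E=∅ | A=∅ | R=[mulL(-2) :: addR :: subR]]
[5] [C=((λz. z) 7) | E=∅ | A=∅ | R=[addL(6) :: subR]]
[6] [C=7 | E=∅ | A=∅ | R=[app :: addL(6) :: subR]]
[7] [C=(λz. z) | E=∅ | A=[7] | R=[addL(6) :: subR]]
[8] [C=z | E={z↦7} | A=∅ | R=[addL(6) :: subR]]
[9] [C=((λq. ((λx. q) 1)) (4 * 1)) | E=∅ | A=∅ | R=[subL(13)]]
[10] [C=(4 * 1) | E=∅ | A=∅ | R=[app :: subL(13)]]
[11] [C=4 | E=∅ | A=∅ | R=[mulR :: app :: subL(13)]]
[12] [C=1 | E=∅ | A=∅ | R=[mulL(4) :: app :: subL(13)]]
[13] [C=(λq. ((λx. q) 1)) | E=∅ | A=[4] | R=[subL(13)]]
[14] [C=((λx. q) 1) | E={q↦4} | A=∅ | R=[subL(13)]]
[15] [C=1 | E={q↦4} | A=∅ | R=[app :: subL(13)]]
[16] [C=(λx. q) | E={q↦4} | A=[1] | R=[subL(13)]]
[17] [C=q | E={x↦1, q↦4} | A=∅ | R=[subL(13)]]
→ final value 9

Answer: 9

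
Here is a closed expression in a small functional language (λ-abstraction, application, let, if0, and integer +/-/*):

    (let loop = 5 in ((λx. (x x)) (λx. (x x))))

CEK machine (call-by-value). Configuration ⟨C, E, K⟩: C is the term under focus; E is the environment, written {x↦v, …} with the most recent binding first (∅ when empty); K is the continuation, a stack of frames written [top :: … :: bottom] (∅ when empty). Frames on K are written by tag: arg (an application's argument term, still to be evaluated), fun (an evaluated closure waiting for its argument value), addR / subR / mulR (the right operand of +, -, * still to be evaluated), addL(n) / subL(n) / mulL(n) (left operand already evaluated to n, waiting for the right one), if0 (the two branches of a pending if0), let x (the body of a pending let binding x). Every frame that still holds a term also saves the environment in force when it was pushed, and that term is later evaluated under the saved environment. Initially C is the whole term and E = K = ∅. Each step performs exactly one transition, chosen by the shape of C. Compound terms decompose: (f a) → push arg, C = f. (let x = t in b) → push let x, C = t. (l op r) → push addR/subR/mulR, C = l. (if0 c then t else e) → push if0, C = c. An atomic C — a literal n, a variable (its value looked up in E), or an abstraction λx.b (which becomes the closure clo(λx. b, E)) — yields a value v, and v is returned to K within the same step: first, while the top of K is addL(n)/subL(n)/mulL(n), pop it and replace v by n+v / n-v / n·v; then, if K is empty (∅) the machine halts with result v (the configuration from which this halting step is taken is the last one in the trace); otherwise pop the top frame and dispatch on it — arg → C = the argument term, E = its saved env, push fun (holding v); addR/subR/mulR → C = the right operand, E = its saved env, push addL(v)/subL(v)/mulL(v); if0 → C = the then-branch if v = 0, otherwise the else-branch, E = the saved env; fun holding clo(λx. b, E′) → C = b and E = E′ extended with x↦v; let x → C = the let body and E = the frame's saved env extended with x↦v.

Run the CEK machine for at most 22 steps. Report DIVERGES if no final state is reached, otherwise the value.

Answer: DIVERGES (no final state within 22 steps)

Machine steps:
t=0: ⟨C=(let loop = 5 in ((λx. (x x)) (λx. (x x)))); E=∅; K=∅⟩
t=1: ⟨C=5; E=∅; K=[let loop]⟩
t=2: ⟨C=((λx. (x x)) (λx. (x x))); E={loop↦5}; K=∅⟩
t=3: ⟨C=(λx. (x x)); E={loop↦5}; K=[arg]⟩
t=4: ⟨C=(λx. (x x)); E={loop↦5}; K=[fun]⟩
t=5: ⟨C=(x x); E={x↦clo(λx. (x x), {loop↦5}), loop↦5}; K=∅⟩
t=6: ⟨C=x; E={x↦clo(λx. (x x), {loop↦5}), loop↦5}; K=[arg]⟩
t=7: ⟨C=x; E={x↦clo(λx. (x x), {loop↦5}), loop↦5}; K=[fun]⟩
… configuration repeats with period 3 (steps 5–7 recur indefinitely) …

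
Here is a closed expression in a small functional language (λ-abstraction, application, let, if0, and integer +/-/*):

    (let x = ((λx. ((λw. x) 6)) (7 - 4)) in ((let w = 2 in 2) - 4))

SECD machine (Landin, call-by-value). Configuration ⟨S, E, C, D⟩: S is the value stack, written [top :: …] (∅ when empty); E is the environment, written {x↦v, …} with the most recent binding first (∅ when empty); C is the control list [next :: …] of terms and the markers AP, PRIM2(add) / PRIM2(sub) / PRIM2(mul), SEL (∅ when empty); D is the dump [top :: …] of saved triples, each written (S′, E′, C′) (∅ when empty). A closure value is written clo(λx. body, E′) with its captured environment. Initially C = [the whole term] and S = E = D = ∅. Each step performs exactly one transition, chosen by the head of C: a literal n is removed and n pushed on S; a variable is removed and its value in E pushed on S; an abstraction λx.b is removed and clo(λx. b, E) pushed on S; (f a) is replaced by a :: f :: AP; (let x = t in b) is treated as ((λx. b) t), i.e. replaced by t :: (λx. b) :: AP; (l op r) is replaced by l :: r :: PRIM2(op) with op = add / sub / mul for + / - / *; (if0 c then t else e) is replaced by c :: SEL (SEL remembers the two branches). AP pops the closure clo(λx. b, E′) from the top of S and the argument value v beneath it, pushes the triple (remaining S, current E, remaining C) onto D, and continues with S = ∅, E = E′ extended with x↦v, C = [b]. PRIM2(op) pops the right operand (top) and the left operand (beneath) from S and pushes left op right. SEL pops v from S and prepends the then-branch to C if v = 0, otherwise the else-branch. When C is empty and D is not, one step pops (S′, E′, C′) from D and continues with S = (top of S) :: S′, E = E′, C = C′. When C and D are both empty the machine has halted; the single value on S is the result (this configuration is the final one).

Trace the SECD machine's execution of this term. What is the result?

Answer: -2

Execution trace:
0. ⟨S=∅; E=∅; C=[(let x = ((λx. ((λw. x) 6)) (7 - 4)) in ((let w = 2 in 2) - 4))]; D=∅⟩
1. ⟨S=∅; E=∅; C=[((λx. ((λw. x) 6)) (7 - 4)) :: (λx. ((let w = 2 in 2) - 4)) :: AP]; D=∅⟩
2. ⟨S=∅; E=∅; C=[(7 - 4) :: (λx. ((λw. x) 6)) :: AP :: (λx. ((let w = 2 in 2) - 4)) :: AP]; D=∅⟩
3. ⟨S=∅; E=∅; C=[7 :: 4 :: PRIM2(sub) :: (λx. ((λw. x) 6)) :: AP :: (λx. ((let w = 2 in 2) - 4)) :: AP]; D=∅⟩
4. ⟨S=[7]; E=∅; C=[4 :: PRIM2(sub) :: (λx. ((λw. x) 6)) :: AP :: (λx. ((let w = 2 in 2) - 4)) :: AP]; D=∅⟩
5. ⟨S=[4 :: 7]; E=∅; C=[PRIM2(sub) :: (λx. ((λw. x) 6)) :: AP :: (λx. ((let w = 2 in 2) - 4)) :: AP]; D=∅⟩
6. ⟨S=[3]; E=∅; C=[(λx. ((λw. x) 6)) :: AP :: (λx. ((let w = 2 in 2) - 4)) :: AP]; D=∅⟩
7. ⟨S=[clo(λx. ((λw. x) 6), ∅) :: 3]; E=∅; C=[AP :: (λx. ((let w = 2 in 2) - 4)) :: AP]; D=∅⟩
8. ⟨S=∅; E={x↦3}; C=[((λw. x) 6)]; D=[(∅, ∅, [(λx. ((let w = 2 in 2) - 4)) :: AP])]⟩
9. ⟨S=∅; E={x↦3}; C=[6 :: (λw. x) :: AP]; D=[(∅, ∅, [(λx. ((let w = 2 in 2) - 4)) :: AP])]⟩
10. ⟨S=[6]; E={x↦3}; C=[(λw. x) :: AP]; D=[(∅, ∅, [(λx. ((let w = 2 in 2) - 4)) :: AP])]⟩
11. ⟨S=[clo(λw. x, {x↦3}) :: 6]; E={x↦3}; C=[AP]; D=[(∅, ∅, [(λx. ((let w = 2 in 2) - 4)) :: AP])]⟩
12. ⟨S=∅; E={w↦6, x↦3}; C=[x]; D=[(∅, {x↦3}, ∅) :: (∅, ∅, [(λx. ((let w = 2 in 2) - 4)) :: AP])]⟩
13. ⟨S=[3]; E={w↦6, x↦3}; C=∅; D=[(∅, {x↦3}, ∅) :: (∅, ∅, [(λx. ((let w = 2 in 2) - 4)) :: AP])]⟩
14. ⟨S=[3]; E={x↦3}; C=∅; D=[(∅, ∅, [(λx. ((let w = 2 in 2) - 4)) :: AP])]⟩
15. ⟨S=[3]; E=∅; C=[(λx. ((let w = 2 in 2) - 4)) :: AP]; D=∅⟩
16. ⟨S=[clo(λx. ((let w = 2 in 2) - 4), ∅) :: 3]; E=∅; C=[AP]; D=∅⟩
17. ⟨S=∅; E={x↦3}; C=[((let w = 2 in 2) - 4)]; D=[(∅, ∅, ∅)]⟩
18. ⟨S=∅; E={x↦3}; C=[(let w = 2 in 2) :: 4 :: PRIM2(sub)]; D=[(∅, ∅, ∅)]⟩
19. ⟨S=∅; E={x↦3}; C=[2 :: (λw. 2) :: AP :: 4 :: PRIM2(sub)]; D=[(∅, ∅, ∅)]⟩
20. ⟨S=[2]; E={x↦3}; C=[(λw. 2) :: AP :: 4 :: PRIM2(sub)]; D=[(∅, ∅, ∅)]⟩
21. ⟨S=[clo(λw. 2, {x↦3}) :: 2]; E={x↦3}; C=[AP :: 4 :: PRIM2(sub)]; D=[(∅, ∅, ∅)]⟩
22. ⟨S=∅; E={w↦2, x↦3}; C=[2]; D=[(∅, {x↦3}, [4 :: PRIM2(sub)]) :: (∅, ∅, ∅)]⟩
23. ⟨S=[2]; E={w↦2, x↦3}; C=∅; D=[(∅, {x↦3}, [4 :: PRIM2(sub)]) :: (∅, ∅, ∅)]⟩
24. ⟨S=[2]; E={x↦3}; C=[4 :: PRIM2(sub)]; D=[(∅, ∅, ∅)]⟩
25. ⟨S=[4 :: 2]; E={x↦3}; C=[PRIM2(sub)]; D=[(∅, ∅, ∅)]⟩
26. ⟨S=[-2]; E={x↦3}; C=∅; D=[(∅, ∅, ∅)]⟩
27. ⟨S=[-2]; E=∅; C=∅; D=∅⟩
→ final value -2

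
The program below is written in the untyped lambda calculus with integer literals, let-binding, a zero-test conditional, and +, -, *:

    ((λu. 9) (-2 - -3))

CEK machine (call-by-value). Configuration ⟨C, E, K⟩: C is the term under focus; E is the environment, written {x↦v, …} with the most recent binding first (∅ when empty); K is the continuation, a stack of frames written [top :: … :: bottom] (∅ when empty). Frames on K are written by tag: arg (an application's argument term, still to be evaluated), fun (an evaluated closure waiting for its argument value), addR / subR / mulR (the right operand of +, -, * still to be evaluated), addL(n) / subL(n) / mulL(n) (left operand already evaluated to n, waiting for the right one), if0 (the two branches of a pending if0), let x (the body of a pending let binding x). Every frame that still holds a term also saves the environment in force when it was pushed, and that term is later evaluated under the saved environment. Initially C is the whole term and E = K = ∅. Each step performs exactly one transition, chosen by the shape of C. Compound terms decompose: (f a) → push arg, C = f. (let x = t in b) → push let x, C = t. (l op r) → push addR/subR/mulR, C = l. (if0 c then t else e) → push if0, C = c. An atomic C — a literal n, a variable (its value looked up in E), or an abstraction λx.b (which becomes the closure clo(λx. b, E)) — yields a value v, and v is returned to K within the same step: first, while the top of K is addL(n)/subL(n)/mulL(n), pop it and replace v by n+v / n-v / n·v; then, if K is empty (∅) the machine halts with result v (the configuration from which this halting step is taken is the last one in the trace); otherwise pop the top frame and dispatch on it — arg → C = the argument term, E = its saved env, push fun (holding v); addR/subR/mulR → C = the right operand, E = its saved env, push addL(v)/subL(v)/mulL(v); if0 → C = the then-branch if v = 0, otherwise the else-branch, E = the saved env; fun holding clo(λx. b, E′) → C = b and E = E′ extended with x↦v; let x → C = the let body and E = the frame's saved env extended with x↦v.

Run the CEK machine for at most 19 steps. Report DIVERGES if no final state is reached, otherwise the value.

[0] [C=((λu. 9) (-2 - -3)) | E=∅ | K=∅]
[1] [C=(λu. 9) | E=∅ | K=[arg]]
[2] [C=(-2 - -3) | E=∅ | K=[fun]]
[3] [C=-2 | E=∅ | K=[subR :: fun]]
[4] [C=-3 | E=∅ | K=[subL(-2) :: fun]]
[5] [C=9 | E={u↦1} | K=∅]
→ final value 9

Answer: 9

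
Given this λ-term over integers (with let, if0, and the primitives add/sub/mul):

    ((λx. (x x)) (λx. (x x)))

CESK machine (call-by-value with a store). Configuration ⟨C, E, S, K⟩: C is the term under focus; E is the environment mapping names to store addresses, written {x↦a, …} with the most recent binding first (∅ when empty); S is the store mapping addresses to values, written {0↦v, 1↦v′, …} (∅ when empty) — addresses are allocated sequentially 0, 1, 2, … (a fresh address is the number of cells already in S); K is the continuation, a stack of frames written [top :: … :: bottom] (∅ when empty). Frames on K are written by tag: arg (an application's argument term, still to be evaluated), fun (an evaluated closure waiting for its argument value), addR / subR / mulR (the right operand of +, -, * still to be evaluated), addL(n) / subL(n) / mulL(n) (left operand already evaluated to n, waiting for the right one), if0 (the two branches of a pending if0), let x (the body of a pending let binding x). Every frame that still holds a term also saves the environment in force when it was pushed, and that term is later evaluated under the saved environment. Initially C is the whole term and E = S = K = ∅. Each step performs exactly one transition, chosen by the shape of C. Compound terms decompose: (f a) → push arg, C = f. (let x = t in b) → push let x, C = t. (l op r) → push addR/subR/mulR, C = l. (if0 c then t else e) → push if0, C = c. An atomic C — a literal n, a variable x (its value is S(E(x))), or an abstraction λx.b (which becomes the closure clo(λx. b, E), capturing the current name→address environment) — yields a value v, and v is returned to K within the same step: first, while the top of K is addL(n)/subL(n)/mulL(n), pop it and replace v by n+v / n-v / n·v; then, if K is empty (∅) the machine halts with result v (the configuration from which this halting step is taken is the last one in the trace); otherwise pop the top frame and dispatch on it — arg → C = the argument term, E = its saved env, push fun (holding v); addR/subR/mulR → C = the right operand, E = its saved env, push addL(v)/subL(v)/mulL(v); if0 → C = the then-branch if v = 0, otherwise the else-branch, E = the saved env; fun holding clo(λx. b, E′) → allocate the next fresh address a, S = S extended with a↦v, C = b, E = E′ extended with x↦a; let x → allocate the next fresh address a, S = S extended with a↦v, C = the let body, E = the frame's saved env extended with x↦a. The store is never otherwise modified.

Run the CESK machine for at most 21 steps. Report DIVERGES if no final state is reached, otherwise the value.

Answer: DIVERGES (no final state within 21 steps)

Execution trace:
step 0: <C=((λx. (x x)) (λx. (x x))), E=∅, S=∅, K=∅>
step 1: <C=(λx. (x x)), E=∅, S=∅, K=[arg]>
step 2: <C=(λx. (x x)), E=∅, S=∅, K=[fun]>
step 3: <C=(x x), E={x↦0}, S={0↦clo(λx. (x x), ∅)}, K=∅>
step 4: <C=x, E={x↦0}, S={0↦clo(λx. (x x), ∅)}, K=[arg]>
step 5: <C=x, E={x↦0}, S={0↦clo(λx. (x x), ∅)}, K=[fun]>
step 6: <C=(x x), E={x↦1}, S={0↦clo(λx. (x x), ∅), 1↦clo(λx. (x x), ∅)}, K=∅>
step 7: <C=x, E={x↦1}, S={0↦clo(λx. (x x), ∅), 1↦clo(λx. (x x), ∅)}, K=[arg]>
step 8: <C=x, E={x↦1}, S={0↦clo(λx. (x x), ∅), 1↦clo(λx. (x x), ∅)}, K=[fun]>
step 9: <C=(x x), E={x↦2}, S={0↦clo(λx. (x x), ∅), 1↦clo(λx. (x x), ∅), 2↦clo(λx. (x x), ∅)}, K=∅>
step 10: <C=x, E={x↦2}, S={0↦clo(λx. (x x), ∅), 1↦clo(λx. (x x), ∅), 2↦clo(λx. (x x), ∅)}, K=[arg]>
step 11: <C=x, E={x↦2}, S={0↦clo(λx. (x x), ∅), 1↦clo(λx. (x x), ∅), 2↦clo(λx. (x x), ∅)}, K=[fun]>
step 12: <C=(x x), E={x↦3}, S={0↦clo(λx. (x x), ∅), 1↦clo(λx. (x x), ∅), 2↦clo(λx. (x x), ∅), 3↦clo(λx. (x x), ∅)}, K=∅>
step 13: <C=x, E={x↦3}, S={0↦clo(λx. (x x), ∅), 1↦clo(λx. (x x), ∅), 2↦clo(λx. (x x), ∅), 3↦clo(λx. (x x), ∅)}, K=[arg]>
step 14: <C=x, E={x↦3}, S={0↦clo(λx. (x x), ∅), 1↦clo(λx. (x x), ∅), 2↦clo(λx. (x x), ∅), 3↦clo(λx. (x x), ∅)}, K=[fun]>
step 15: <C=(x x), E={x↦4}, S={0↦clo(λx. (x x), ∅), 1↦clo(λx. (x x), ∅), 2↦clo(λx. (x x), ∅), 3↦clo(λx. (x x), ∅), 4↦clo(λx. (x x), ∅)}, K=∅>
step 16: <C=x, E={x↦4}, S={0↦clo(λx. (x x), ∅), 1↦clo(λx. (x x), ∅), 2↦clo(λx. (x x), ∅), 3↦clo(λx. (x x), ∅), 4↦clo(λx. (x x), ∅)}, K=[arg]>
step 17: <C=x, E={x↦4}, S={0↦clo(λx. (x x), ∅), 1↦clo(λx. (x x), ∅), 2↦clo(λx. (x x), ∅), 3↦clo(λx. (x x), ∅), 4↦clo(λx. (x x), ∅)}, K=[fun]>
step 18: <C=(x x), E={x↦5}, S={0↦clo(λx. (x x), ∅), 1↦clo(λx. (x x), ∅), 2↦clo(λx. (x x), ∅), 3↦clo(λx. (x x), ∅), 4↦clo(λx. (x x), ∅), 5↦clo(λx. (x x), ∅)}, K=∅>
step 19: <C=x, E={x↦5}, S={0↦clo(λx. (x x), ∅), 1↦clo(λx. (x x), ∅), 2↦clo(λx. (x x), ∅), 3↦clo(λx. (x x), ∅), 4↦clo(λx. (x x), ∅), 5↦clo(λx. (x x), ∅)}, K=[arg]>
step 20: <C=x, E={x↦5}, S={0↦clo(λx. (x x), ∅), 1↦clo(λx. (x x), ∅), 2↦clo(λx. (x x), ∅), 3↦clo(λx. (x x), ∅), 4↦clo(λx. (x x), ∅), 5↦clo(λx. (x x), ∅)}, K=[fun]>
step 21: <C=(x x), E={x↦6}, S={0↦clo(λx. (x x), ∅), 1↦clo(λx. (x x), ∅), 2↦clo(λx. (x x), ∅), 3↦clo(λx. (x x), ∅), 4↦clo(λx. (x x), ∅), 5↦clo(λx. (x x), ∅), 6↦clo(λx. (x x), ∅)}, K=∅>
→ 21 transitions taken and the configuration is still not final: no result within 21 steps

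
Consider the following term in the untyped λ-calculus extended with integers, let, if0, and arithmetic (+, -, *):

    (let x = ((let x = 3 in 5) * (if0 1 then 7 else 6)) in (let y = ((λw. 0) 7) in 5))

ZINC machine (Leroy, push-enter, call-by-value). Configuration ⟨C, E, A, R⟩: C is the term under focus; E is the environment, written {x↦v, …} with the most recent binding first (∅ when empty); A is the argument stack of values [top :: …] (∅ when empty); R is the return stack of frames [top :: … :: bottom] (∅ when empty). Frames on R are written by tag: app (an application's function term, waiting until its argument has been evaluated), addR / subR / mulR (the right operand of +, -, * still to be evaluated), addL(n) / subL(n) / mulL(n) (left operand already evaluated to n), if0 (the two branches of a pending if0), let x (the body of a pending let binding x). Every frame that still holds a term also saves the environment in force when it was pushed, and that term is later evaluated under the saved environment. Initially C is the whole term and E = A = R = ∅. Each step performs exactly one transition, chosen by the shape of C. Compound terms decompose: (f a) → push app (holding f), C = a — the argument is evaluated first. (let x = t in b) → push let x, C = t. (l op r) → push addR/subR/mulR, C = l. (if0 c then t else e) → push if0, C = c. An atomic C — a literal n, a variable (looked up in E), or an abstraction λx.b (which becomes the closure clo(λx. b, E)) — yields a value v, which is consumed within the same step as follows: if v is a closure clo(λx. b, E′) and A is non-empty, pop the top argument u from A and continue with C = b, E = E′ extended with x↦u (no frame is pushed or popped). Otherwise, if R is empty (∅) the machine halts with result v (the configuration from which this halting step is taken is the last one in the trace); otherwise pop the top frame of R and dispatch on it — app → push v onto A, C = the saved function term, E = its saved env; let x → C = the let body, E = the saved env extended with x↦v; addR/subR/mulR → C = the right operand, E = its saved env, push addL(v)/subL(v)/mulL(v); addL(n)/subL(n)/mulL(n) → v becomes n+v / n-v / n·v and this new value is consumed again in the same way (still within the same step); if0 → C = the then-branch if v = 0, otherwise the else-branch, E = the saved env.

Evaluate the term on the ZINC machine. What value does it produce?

Answer: 5

Machine steps:
0. [C=(let x = ((let x = 3 in 5) * (if0 1 then 7 else 6)) in (let y = ((λw. 0) 7) in 5)) | E=∅ | A=∅ | R=∅]
1. [C=((let x = 3 in 5) * (if0 1 then 7 else 6)) | E=∅ | A=∅ | R=[let x]]
2. [C=(let x = 3 in 5) | E=∅ | A=∅ | R=[mulR :: let x]]
3. [C=3 | E=∅ | A=∅ | R=[let x :: mulR :: let x]]
4. [C=5 | E={x↦3} | A=∅ | R=[mulR :: let x]]
5. [C=(if0 1 then 7 else 6) | E=∅ | A=∅ | R=[mulL(5) :: let x]]
6. [C=1 | E=∅ | A=∅ | R=[if0 :: mulL(5) :: let x]]
7. [C=6 | E=∅ | A=∅ | R=[mulL(5) :: let x]]
8. [C=(let y = ((λw. 0) 7) in 5) | E={x↦30} | A=∅ | R=∅]
9. [C=((λw. 0) 7) | E={x↦30} | A=∅ | R=[let y]]
10. [C=7 | E={x↦30} | A=∅ | R=[app :: let y]]
11. [C=(λw. 0) | E={x↦30} | A=[7] | R=[let y]]
12. [C=0 | E={w↦7, x↦30} | A=∅ | R=[let y]]
13. [C=5 | E={y↦0, x↦30} | A=∅ | R=∅]
→ final value 5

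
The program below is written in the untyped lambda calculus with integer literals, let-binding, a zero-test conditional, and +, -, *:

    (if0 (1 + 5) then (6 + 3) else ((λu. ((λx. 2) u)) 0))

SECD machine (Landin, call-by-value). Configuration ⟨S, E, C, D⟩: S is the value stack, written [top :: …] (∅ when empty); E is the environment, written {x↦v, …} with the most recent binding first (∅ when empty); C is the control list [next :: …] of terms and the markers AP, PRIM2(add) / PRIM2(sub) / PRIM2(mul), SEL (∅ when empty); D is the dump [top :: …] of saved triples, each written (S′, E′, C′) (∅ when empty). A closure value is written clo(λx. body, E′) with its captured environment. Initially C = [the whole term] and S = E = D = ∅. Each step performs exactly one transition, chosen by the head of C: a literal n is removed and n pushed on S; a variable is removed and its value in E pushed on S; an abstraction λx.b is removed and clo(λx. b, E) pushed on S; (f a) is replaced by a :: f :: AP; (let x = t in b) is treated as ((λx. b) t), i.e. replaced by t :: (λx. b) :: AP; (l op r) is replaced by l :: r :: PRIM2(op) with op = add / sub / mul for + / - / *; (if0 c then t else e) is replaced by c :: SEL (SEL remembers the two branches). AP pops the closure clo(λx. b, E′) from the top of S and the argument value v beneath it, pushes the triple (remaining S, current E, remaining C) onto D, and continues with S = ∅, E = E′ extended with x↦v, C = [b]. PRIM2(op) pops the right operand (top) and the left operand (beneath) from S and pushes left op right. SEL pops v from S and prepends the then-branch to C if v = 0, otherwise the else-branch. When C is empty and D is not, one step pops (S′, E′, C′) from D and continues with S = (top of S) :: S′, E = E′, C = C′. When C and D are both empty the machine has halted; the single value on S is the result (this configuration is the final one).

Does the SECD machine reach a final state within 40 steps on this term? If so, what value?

Answer: 2

Derivation:
step 0: <S=∅, E=∅, C=[(if0 (1 + 5) then (6 + 3) else ((λu. ((λx. 2) u)) 0))], D=∅>
step 1: <S=∅, E=∅, C=[(1 + 5) :: SEL], D=∅>
step 2: <S=∅, E=∅, C=[1 :: 5 :: PRIM2(add) :: SEL], D=∅>
step 3: <S=[1], E=∅, C=[5 :: PRIM2(add) :: SEL], D=∅>
step 4: <S=[5 :: 1], E=∅, C=[PRIM2(add) :: SEL], D=∅>
step 5: <S=[6], E=∅, C=[SEL], D=∅>
step 6: <S=∅, E=∅, C=[((λu. ((λx. 2) u)) 0)], D=∅>
step 7: <S=∅, E=∅, C=[0 :: (λu. ((λx. 2) u)) :: AP], D=∅>
step 8: <S=[0], E=∅, C=[(λu. ((λx. 2) u)) :: AP], D=∅>
step 9: <S=[clo(λu. ((λx. 2) u), ∅) :: 0], E=∅, C=[AP], D=∅>
step 10: <S=∅, E={u↦0}, C=[((λx. 2) u)], D=[(∅, ∅, ∅)]>
step 11: <S=∅, E={u↦0}, C=[u :: (λx. 2) :: AP], D=[(∅, ∅, ∅)]>
step 12: <S=[0], E={u↦0}, C=[(λx. 2) :: AP], D=[(∅, ∅, ∅)]>
step 13: <S=[clo(λx. 2, {u↦0}) :: 0], E={u↦0}, C=[AP], D=[(∅, ∅, ∅)]>
step 14: <S=∅, E={x↦0, u↦0}, C=[2], D=[(∅, {u↦0}, ∅) :: (∅, ∅, ∅)]>
step 15: <S=[2], E={x↦0, u↦0}, C=∅, D=[(∅, {u↦0}, ∅) :: (∅, ∅, ∅)]>
step 16: <S=[2], E={u↦0}, C=∅, D=[(∅, ∅, ∅)]>
step 17: <S=[2], E=∅, C=∅, D=∅>
→ final value 2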